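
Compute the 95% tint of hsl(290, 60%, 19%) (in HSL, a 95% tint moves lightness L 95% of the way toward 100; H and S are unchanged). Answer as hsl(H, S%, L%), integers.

L moves 95% from 19 toward 100: 19 + 76.95 = 95.95 → 96.
H and S are unchanged.

hsl(290, 60%, 96%)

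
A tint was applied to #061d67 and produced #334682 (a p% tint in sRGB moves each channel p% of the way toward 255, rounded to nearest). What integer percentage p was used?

#061d67 is rgb(6, 29, 103); #334682 is rgb(51, 70, 130).
On the R channel (widest range): 51 ≈ 6 + (p/100)(255 − 6), so p ≈ 100×(51 − 6)/(255 − 6) = 4500/249 = 18.07.
p = 18 reproduces all three channels after rounding.

18%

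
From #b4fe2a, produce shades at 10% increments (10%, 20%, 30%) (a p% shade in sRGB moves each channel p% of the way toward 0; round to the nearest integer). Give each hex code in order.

#b4fe2a is rgb(180, 254, 42).
10%: (180 − 18 = 162→162, 254 − 25.4 = 228.6→229, 42 − 4.2 = 37.8→38) → #a2e526
20%: (180 − 36 = 144→144, 254 − 50.8 = 203.2→203, 42 − 8.4 = 33.6→34) → #90cb22
30%: (180 − 54 = 126→126, 254 − 76.2 = 177.8→178, 42 − 12.6 = 29.4→29) → #7eb21d

#a2e526, #90cb22, #7eb21d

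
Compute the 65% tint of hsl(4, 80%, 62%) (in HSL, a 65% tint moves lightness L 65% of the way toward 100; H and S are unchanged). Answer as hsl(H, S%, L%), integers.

L moves 65% from 62 toward 100: 62 + 24.7 = 86.7 → 87.
H and S are unchanged.

hsl(4, 80%, 87%)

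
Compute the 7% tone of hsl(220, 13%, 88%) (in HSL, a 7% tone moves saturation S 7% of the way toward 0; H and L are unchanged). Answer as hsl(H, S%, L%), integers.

hsl(220, 12%, 88%)

S moves 7% from 13 toward 0: 13 − 0.91 = 12.09 → 12.
H and L are unchanged.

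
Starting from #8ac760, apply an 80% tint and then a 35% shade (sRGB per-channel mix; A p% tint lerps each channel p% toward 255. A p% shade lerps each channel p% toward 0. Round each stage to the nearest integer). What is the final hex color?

#979f91

#8ac760 is rgb(138, 199, 96).
An 80% tint moves each channel 80% toward 255:
  R: 138 + 0.8×(255−138) = 138 + 93.6 = 231.6 → 232
  G: 199 + 0.8×(255−199) = 199 + 44.8 = 243.8 → 244
  B: 96 + 127.2 = 223.2 → 223
After the tint: rgb(232, 244, 223) = #e8f4df.
A 35% shade moves each channel 35% toward 0:
  R: 232 + 0.35×(0−232) = 232 − 81.2 = 150.8 → 151
  G: 244 − 85.4 = 158.6 → 159
  B: 223 + 0.35×(0−223) = 223 − 78.05 = 144.95 → 145
rgb(151, 159, 145) = #979f91.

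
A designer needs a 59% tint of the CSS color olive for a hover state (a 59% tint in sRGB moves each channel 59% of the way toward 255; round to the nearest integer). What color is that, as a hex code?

CSS olive is rgb(128, 128, 0).
A 59% tint moves each channel 59% toward 255:
  R: 128 + 0.59×(255−128) = 128 + 74.93 = 202.93 → 203
  G: 128 + 74.93 = 202.93 → 203
  B: 0 + 150.45 = 150.45 → 150
rgb(203, 203, 150) = #cbcb96.

#cbcb96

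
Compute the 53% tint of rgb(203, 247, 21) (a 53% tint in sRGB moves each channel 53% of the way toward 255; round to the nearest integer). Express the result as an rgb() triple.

rgb(231, 251, 145)

Per channel, c → c + 0.53(255 − c):
  R: 203 + 0.53×(255−203) = 203 + 27.56 = 230.56 → 231
  G: 247 + 4.24 = 251.24 → 251
  B: 21 + 124.02 = 145.02 → 145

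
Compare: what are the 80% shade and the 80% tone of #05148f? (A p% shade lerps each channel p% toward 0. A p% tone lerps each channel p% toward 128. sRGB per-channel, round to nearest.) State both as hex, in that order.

#05148f is rgb(5, 20, 143).
80% shade:
  R: 5 − 4 = 1 → 1
  G: 20 + 0.8×(0−20) = 20 − 16 = 4 → 4
  B: 143 + 0.8×(0−143) = 143 − 114.4 = 28.6 → 29
  → #01041d
80% tone:
  R: 5 + 0.8×(128−5) = 5 + 98.4 = 103.4 → 103
  G: 20 + 86.4 = 106.4 → 106
  B: 143 − 12 = 131 → 131
  → #676a83

#01041d, #676a83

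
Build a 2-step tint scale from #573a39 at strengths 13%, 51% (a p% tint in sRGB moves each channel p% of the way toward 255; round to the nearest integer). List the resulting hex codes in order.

#573a39 is rgb(87, 58, 57).
13%: (87 + 21.84 = 108.84→109, 58 + 25.61 = 83.61→84, 57 + 25.74 = 82.74→83) → #6d5453
51%: (87 + 85.68 = 172.68→173, 58 + 100.47 = 158.47→158, 57 + 100.98 = 157.98→158) → #ad9e9e

#6d5453, #ad9e9e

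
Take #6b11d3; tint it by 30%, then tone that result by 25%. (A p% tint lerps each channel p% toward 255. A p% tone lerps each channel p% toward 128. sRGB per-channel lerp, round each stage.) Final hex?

#6b11d3 is rgb(107, 17, 211).
Lerp each channel 30% toward 255:
  R: 107 + 0.3×(255−107) = 107 + 44.4 = 151.4 → 151
  G: 17 + 71.4 = 88.4 → 88
  B: 211 + 13.2 = 224.2 → 224
After the tint: rgb(151, 88, 224) = #9758e0.
Per channel, c → c + 0.25(128 − c):
  R: 151 − 5.75 = 145.25 → 145
  G: 88 + 0.25×(128−88) = 88 + 10 = 98 → 98
  B: 224 + 0.25×(128−224) = 224 − 24 = 200 → 200
rgb(145, 98, 200) = #9162c8.

#9162c8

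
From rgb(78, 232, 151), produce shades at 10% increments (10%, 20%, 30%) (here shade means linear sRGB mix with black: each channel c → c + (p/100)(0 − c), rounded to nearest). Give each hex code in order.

#46D188, #3EBA79, #37A26A

10%: (78 − 7.8 = 70.2→70, 232 − 23.2 = 208.8→209, 151 − 15.1 = 135.9→136) → #46D188
20%: (78 − 15.6 = 62.4→62, 232 − 46.4 = 185.6→186, 151 − 30.2 = 120.8→121) → #3EBA79
30%: (78 − 23.4 = 54.6→55, 232 − 69.6 = 162.4→162, 151 − 45.3 = 105.7→106) → #37A26A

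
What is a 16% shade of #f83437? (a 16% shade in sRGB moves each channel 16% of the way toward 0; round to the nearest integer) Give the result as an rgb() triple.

#f83437 is rgb(248, 52, 55).
Lerp each channel 16% toward 0:
  R: 248 + 0.16×(0−248) = 248 − 39.68 = 208.32 → 208
  G: 52 + 0.16×(0−52) = 52 − 8.32 = 43.68 → 44
  B: 55 − 8.8 = 46.2 → 46

rgb(208, 44, 46)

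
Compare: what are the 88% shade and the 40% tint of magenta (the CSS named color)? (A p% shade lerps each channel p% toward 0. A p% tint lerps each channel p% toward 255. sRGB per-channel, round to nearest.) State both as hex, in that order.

CSS magenta is rgb(255, 0, 255).
88% shade:
  R: 255 + 0.88×(0−255) = 255 − 224.4 = 30.6 → 31
  G: 0 + 0 = 0 → 0
  B: 255 + 0.88×(0−255) = 255 − 224.4 = 30.6 → 31
  → #1f001f
40% tint:
  R: 255 + 0.4×(255−255) = 255 + 0 = 255 → 255
  G: 0 + 0.4×(255−0) = 0 + 102 = 102 → 102
  B: 255 + 0.4×(255−255) = 255 + 0 = 255 → 255
  → #ff66ff

#1f001f, #ff66ff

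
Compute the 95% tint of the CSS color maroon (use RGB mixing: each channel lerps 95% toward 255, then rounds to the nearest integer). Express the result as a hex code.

#F9F2F2

CSS maroon is rgb(128, 0, 0).
A 95% tint moves each channel 95% toward 255:
  R: 128 + 120.65 = 248.65 → 249
  G: 0 + 0.95×(255−0) = 0 + 242.25 = 242.25 → 242
  B: 0 + 0.95×(255−0) = 0 + 242.25 = 242.25 → 242
rgb(249, 242, 242) = #F9F2F2.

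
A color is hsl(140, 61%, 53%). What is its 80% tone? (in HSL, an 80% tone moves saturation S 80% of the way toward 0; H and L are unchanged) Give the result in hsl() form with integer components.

S moves 80% from 61 toward 0: 61 − 48.8 = 12.2 → 12.
H and L are unchanged.

hsl(140, 12%, 53%)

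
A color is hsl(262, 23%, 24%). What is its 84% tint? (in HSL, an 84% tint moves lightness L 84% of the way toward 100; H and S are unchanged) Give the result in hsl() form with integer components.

L moves 84% from 24 toward 100: 24 + 63.84 = 87.84 → 88.
H and S are unchanged.

hsl(262, 23%, 88%)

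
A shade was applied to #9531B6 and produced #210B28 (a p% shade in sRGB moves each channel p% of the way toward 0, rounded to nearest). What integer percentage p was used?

#9531B6 is rgb(149, 49, 182); #210B28 is rgb(33, 11, 40).
On the B channel (widest range): 40 ≈ 182 + (p/100)(0 − 182), so p ≈ 100×(40 − 182)/(0 − 182) = -14200/-182 = 78.02.
p = 78 reproduces all three channels after rounding.

78%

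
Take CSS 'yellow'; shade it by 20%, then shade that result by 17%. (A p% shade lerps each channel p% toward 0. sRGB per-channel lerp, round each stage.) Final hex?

CSS yellow is rgb(255, 255, 0).
Per channel, c → c + 0.2(0 − c):
  R: 255 + 0.2×(0−255) = 255 − 51 = 204 → 204
  G: 255 + 0.2×(0−255) = 255 − 51 = 204 → 204
  B: 0 + 0.2×(0−0) = 0 + 0 = 0 → 0
After the shade: rgb(204, 204, 0) = #CCCC00.
Per channel, c → c + 0.17(0 − c):
  R: 204 + 0.17×(0−204) = 204 − 34.68 = 169.32 → 169
  G: 204 + 0.17×(0−204) = 204 − 34.68 = 169.32 → 169
  B: 0 + 0.17×(0−0) = 0 + 0 = 0 → 0
rgb(169, 169, 0) = #A9A900.

#A9A900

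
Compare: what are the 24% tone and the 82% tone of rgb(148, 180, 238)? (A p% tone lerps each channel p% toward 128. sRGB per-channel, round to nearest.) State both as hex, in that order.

24% tone:
  R: 148 − 4.8 = 143.2 → 143
  G: 180 − 12.48 = 167.52 → 168
  B: 238 − 26.4 = 211.6 → 212
  → #8fa8d4
82% tone:
  R: 148 − 16.4 = 131.6 → 132
  G: 180 − 42.64 = 137.36 → 137
  B: 238 − 90.2 = 147.8 → 148
  → #848994

#8fa8d4, #848994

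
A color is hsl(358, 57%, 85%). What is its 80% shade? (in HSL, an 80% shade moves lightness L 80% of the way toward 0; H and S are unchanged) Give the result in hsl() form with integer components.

hsl(358, 57%, 17%)

L moves 80% from 85 toward 0: 85 − 68 = 17 → 17.
H and S are unchanged.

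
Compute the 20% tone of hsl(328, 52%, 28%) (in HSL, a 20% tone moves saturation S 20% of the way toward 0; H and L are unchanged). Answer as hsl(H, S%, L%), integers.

hsl(328, 42%, 28%)

S moves 20% from 52 toward 0: 52 − 10.4 = 41.6 → 42.
H and L are unchanged.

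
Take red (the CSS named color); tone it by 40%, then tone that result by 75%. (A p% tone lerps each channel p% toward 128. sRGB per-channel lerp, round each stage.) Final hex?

CSS red is rgb(255, 0, 0).
Lerp each channel 40% toward 128:
  R: 255 − 50.8 = 204.2 → 204
  G: 0 + 51.2 = 51.2 → 51
  B: 0 + 0.4×(128−0) = 0 + 51.2 = 51.2 → 51
After the tone: rgb(204, 51, 51) = #CC3333.
Per channel, c → c + 0.75(128 − c):
  R: 204 + 0.75×(128−204) = 204 − 57 = 147 → 147
  G: 51 + 0.75×(128−51) = 51 + 57.75 = 108.75 → 109
  B: 51 + 0.75×(128−51) = 51 + 57.75 = 108.75 → 109
rgb(147, 109, 109) = #936D6D.

#936D6D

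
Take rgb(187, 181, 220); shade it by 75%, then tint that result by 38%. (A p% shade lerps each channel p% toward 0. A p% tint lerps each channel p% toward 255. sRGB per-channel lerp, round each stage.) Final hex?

#7E7D83

Per channel, c → c + 0.75(0 − c):
  R: 187 + 0.75×(0−187) = 187 − 140.25 = 46.75 → 47
  G: 181 + 0.75×(0−181) = 181 − 135.75 = 45.25 → 45
  B: 220 − 165 = 55 → 55
After the shade: rgb(47, 45, 55) = #2F2D37.
A 38% tint moves each channel 38% toward 255:
  R: 47 + 79.04 = 126.04 → 126
  G: 45 + 0.38×(255−45) = 45 + 79.8 = 124.8 → 125
  B: 55 + 76 = 131 → 131
rgb(126, 125, 131) = #7E7D83.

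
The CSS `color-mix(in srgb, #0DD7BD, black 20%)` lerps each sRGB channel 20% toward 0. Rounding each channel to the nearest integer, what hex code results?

#0DD7BD is rgb(13, 215, 189).
Lerp each channel 20% toward 0:
  R: 13 − 2.6 = 10.4 → 10
  G: 215 − 43 = 172 → 172
  B: 189 − 37.8 = 151.2 → 151
rgb(10, 172, 151) = #0AAC97.

#0AAC97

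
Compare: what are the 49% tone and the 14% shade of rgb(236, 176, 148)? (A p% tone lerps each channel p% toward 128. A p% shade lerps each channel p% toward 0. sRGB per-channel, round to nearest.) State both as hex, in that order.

49% tone:
  R: 236 − 52.92 = 183.08 → 183
  G: 176 + 0.49×(128−176) = 176 − 23.52 = 152.48 → 152
  B: 148 − 9.8 = 138.2 → 138
  → #B7988A
14% shade:
  R: 236 − 33.04 = 202.96 → 203
  G: 176 − 24.64 = 151.36 → 151
  B: 148 + 0.14×(0−148) = 148 − 20.72 = 127.28 → 127
  → #CB977F

#B7988A, #CB977F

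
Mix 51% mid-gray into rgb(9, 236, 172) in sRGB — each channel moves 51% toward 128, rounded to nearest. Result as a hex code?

#46b596

Per channel, c → c + 0.51(128 − c):
  R: 9 + 0.51×(128−9) = 9 + 60.69 = 69.69 → 70
  G: 236 + 0.51×(128−236) = 236 − 55.08 = 180.92 → 181
  B: 172 + 0.51×(128−172) = 172 − 22.44 = 149.56 → 150
rgb(70, 181, 150) = #46b596.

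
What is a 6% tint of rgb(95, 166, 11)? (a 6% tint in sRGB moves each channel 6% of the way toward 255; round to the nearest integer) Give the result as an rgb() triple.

Per channel, c → c + 0.06(255 − c):
  R: 95 + 0.06×(255−95) = 95 + 9.6 = 104.6 → 105
  G: 166 + 0.06×(255−166) = 166 + 5.34 = 171.34 → 171
  B: 11 + 14.64 = 25.64 → 26

rgb(105, 171, 26)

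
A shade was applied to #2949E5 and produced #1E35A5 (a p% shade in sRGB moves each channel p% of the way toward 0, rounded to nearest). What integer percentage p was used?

#2949E5 is rgb(41, 73, 229); #1E35A5 is rgb(30, 53, 165).
On the B channel (widest range): 165 ≈ 229 + (p/100)(0 − 229), so p ≈ 100×(165 − 229)/(0 − 229) = -6400/-229 = 27.95.
p = 28 reproduces all three channels after rounding.

28%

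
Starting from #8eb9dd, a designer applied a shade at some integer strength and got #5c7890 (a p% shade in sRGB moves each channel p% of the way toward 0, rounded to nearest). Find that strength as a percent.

#8eb9dd is rgb(142, 185, 221); #5c7890 is rgb(92, 120, 144).
On the B channel (widest range): 144 ≈ 221 + (p/100)(0 − 221), so p ≈ 100×(144 − 221)/(0 − 221) = -7700/-221 = 34.84.
p = 35 reproduces all three channels after rounding.

35%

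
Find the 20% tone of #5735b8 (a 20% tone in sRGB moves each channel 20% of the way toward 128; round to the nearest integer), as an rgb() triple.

#5735b8 is rgb(87, 53, 184).
Lerp each channel 20% toward 128:
  R: 87 + 8.2 = 95.2 → 95
  G: 53 + 15 = 68 → 68
  B: 184 + 0.2×(128−184) = 184 − 11.2 = 172.8 → 173

rgb(95, 68, 173)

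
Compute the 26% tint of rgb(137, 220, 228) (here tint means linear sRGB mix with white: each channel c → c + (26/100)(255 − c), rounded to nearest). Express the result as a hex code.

Lerp each channel 26% toward 255:
  R: 137 + 0.26×(255−137) = 137 + 30.68 = 167.68 → 168
  G: 220 + 9.1 = 229.1 → 229
  B: 228 + 0.26×(255−228) = 228 + 7.02 = 235.02 → 235
rgb(168, 229, 235) = #A8E5EB.

#A8E5EB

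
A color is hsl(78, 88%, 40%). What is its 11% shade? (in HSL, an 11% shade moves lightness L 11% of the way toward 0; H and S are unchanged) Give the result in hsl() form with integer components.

L moves 11% from 40 toward 0: 40 − 4.4 = 35.6 → 36.
H and S are unchanged.

hsl(78, 88%, 36%)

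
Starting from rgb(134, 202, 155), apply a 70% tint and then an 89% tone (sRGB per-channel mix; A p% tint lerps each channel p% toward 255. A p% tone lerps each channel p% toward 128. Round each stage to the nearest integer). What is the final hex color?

A 70% tint moves each channel 70% toward 255:
  R: 134 + 0.7×(255−134) = 134 + 84.7 = 218.7 → 219
  G: 202 + 0.7×(255−202) = 202 + 37.1 = 239.1 → 239
  B: 155 + 0.7×(255−155) = 155 + 70 = 225 → 225
After the tint: rgb(219, 239, 225) = #dbefe1.
Per channel, c → c + 0.89(128 − c):
  R: 219 + 0.89×(128−219) = 219 − 80.99 = 138.01 → 138
  G: 239 − 98.79 = 140.21 → 140
  B: 225 − 86.33 = 138.67 → 139
rgb(138, 140, 139) = #8a8c8b.

#8a8c8b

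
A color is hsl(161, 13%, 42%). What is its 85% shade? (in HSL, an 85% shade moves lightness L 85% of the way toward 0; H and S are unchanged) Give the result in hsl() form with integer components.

hsl(161, 13%, 6%)

L moves 85% from 42 toward 0: 42 − 35.7 = 6.3 → 6.
H and S are unchanged.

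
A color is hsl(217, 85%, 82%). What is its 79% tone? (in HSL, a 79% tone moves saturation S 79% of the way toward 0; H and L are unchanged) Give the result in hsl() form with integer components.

hsl(217, 18%, 82%)

S moves 79% from 85 toward 0: 85 − 67.15 = 17.85 → 18.
H and L are unchanged.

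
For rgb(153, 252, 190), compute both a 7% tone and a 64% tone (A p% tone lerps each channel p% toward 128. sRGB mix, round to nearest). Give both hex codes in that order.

#97F3BA, #89AD96

7% tone:
  R: 153 − 1.75 = 151.25 → 151
  G: 252 + 0.07×(128−252) = 252 − 8.68 = 243.32 → 243
  B: 190 + 0.07×(128−190) = 190 − 4.34 = 185.66 → 186
  → #97F3BA
64% tone:
  R: 153 + 0.64×(128−153) = 153 − 16 = 137 → 137
  G: 252 − 79.36 = 172.64 → 173
  B: 190 + 0.64×(128−190) = 190 − 39.68 = 150.32 → 150
  → #89AD96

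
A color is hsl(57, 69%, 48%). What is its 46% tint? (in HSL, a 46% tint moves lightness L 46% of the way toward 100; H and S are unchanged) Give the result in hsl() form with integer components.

L moves 46% from 48 toward 100: 48 + 23.92 = 71.92 → 72.
H and S are unchanged.

hsl(57, 69%, 72%)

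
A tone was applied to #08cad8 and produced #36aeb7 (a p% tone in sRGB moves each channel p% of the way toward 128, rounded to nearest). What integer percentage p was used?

38%

#08cad8 is rgb(8, 202, 216); #36aeb7 is rgb(54, 174, 183).
On the R channel (widest range): 54 ≈ 8 + (p/100)(128 − 8), so p ≈ 100×(54 − 8)/(128 − 8) = 4600/120 = 38.33.
p = 38 reproduces all three channels after rounding.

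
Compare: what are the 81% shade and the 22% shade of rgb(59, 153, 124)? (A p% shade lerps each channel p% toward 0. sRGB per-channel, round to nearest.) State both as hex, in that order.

81% shade:
  R: 59 + 0.81×(0−59) = 59 − 47.79 = 11.21 → 11
  G: 153 − 123.93 = 29.07 → 29
  B: 124 − 100.44 = 23.56 → 24
  → #0b1d18
22% shade:
  R: 59 − 12.98 = 46.02 → 46
  G: 153 − 33.66 = 119.34 → 119
  B: 124 − 27.28 = 96.72 → 97
  → #2e7761

#0b1d18, #2e7761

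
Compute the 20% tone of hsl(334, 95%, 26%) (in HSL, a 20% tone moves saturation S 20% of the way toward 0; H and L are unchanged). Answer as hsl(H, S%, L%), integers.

S moves 20% from 95 toward 0: 95 − 19 = 76 → 76.
H and L are unchanged.

hsl(334, 76%, 26%)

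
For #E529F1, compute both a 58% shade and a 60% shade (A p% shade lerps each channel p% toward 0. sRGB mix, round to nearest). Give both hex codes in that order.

#601165, #5C1060

#E529F1 is rgb(229, 41, 241).
58% shade:
  R: 229 + 0.58×(0−229) = 229 − 132.82 = 96.18 → 96
  G: 41 − 23.78 = 17.22 → 17
  B: 241 − 139.78 = 101.22 → 101
  → #601165
60% shade:
  R: 229 − 137.4 = 91.6 → 92
  G: 41 + 0.6×(0−41) = 41 − 24.6 = 16.4 → 16
  B: 241 − 144.6 = 96.4 → 96
  → #5C1060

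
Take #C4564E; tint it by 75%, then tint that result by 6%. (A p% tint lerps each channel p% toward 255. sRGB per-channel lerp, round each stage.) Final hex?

#F1D8D6

#C4564E is rgb(196, 86, 78).
Lerp each channel 75% toward 255:
  R: 196 + 0.75×(255−196) = 196 + 44.25 = 240.25 → 240
  G: 86 + 0.75×(255−86) = 86 + 126.75 = 212.75 → 213
  B: 78 + 132.75 = 210.75 → 211
After the tint: rgb(240, 213, 211) = #F0D5D3.
Lerp each channel 6% toward 255:
  R: 240 + 0.06×(255−240) = 240 + 0.9 = 240.9 → 241
  G: 213 + 0.06×(255−213) = 213 + 2.52 = 215.52 → 216
  B: 211 + 2.64 = 213.64 → 214
rgb(241, 216, 214) = #F1D8D6.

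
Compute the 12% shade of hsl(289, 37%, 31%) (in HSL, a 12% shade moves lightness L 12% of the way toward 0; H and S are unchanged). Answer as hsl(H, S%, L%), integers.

L moves 12% from 31 toward 0: 31 − 3.72 = 27.28 → 27.
H and S are unchanged.

hsl(289, 37%, 27%)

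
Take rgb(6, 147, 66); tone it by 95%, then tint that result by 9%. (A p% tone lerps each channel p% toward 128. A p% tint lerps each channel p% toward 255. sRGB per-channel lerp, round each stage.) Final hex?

Per channel, c → c + 0.95(128 − c):
  R: 6 + 0.95×(128−6) = 6 + 115.9 = 121.9 → 122
  G: 147 + 0.95×(128−147) = 147 − 18.05 = 128.95 → 129
  B: 66 + 0.95×(128−66) = 66 + 58.9 = 124.9 → 125
After the tone: rgb(122, 129, 125) = #7a817d.
A 9% tint moves each channel 9% toward 255:
  R: 122 + 11.97 = 133.97 → 134
  G: 129 + 0.09×(255−129) = 129 + 11.34 = 140.34 → 140
  B: 125 + 0.09×(255−125) = 125 + 11.7 = 136.7 → 137
rgb(134, 140, 137) = #868c89.

#868c89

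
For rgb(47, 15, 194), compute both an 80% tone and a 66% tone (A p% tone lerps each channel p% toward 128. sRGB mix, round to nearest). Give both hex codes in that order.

80% tone:
  R: 47 + 64.8 = 111.8 → 112
  G: 15 + 90.4 = 105.4 → 105
  B: 194 + 0.8×(128−194) = 194 − 52.8 = 141.2 → 141
  → #70698D
66% tone:
  R: 47 + 0.66×(128−47) = 47 + 53.46 = 100.46 → 100
  G: 15 + 0.66×(128−15) = 15 + 74.58 = 89.58 → 90
  B: 194 + 0.66×(128−194) = 194 − 43.56 = 150.44 → 150
  → #645A96

#70698D, #645A96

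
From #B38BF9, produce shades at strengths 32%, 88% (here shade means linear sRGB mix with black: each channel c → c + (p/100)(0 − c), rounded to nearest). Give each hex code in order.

#B38BF9 is rgb(179, 139, 249).
32%: (179 − 57.28 = 121.72→122, 139 − 44.48 = 94.52→95, 249 − 79.68 = 169.32→169) → #7A5FA9
88%: (179 − 157.52 = 21.48→21, 139 − 122.32 = 16.68→17, 249 − 219.12 = 29.88→30) → #15111E

#7A5FA9, #15111E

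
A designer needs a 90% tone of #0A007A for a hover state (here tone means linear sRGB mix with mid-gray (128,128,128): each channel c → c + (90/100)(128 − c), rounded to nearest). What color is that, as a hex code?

#0A007A is rgb(10, 0, 122).
Lerp each channel 90% toward 128:
  R: 10 + 0.9×(128−10) = 10 + 106.2 = 116.2 → 116
  G: 0 + 0.9×(128−0) = 0 + 115.2 = 115.2 → 115
  B: 122 + 0.9×(128−122) = 122 + 5.4 = 127.4 → 127
rgb(116, 115, 127) = #74737F.

#74737F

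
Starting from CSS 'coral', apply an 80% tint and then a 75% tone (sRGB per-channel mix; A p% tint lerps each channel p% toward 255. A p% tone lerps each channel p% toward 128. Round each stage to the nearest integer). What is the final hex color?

CSS coral is rgb(255, 127, 80).
An 80% tint moves each channel 80% toward 255:
  R: 255 + 0.8×(255−255) = 255 + 0 = 255 → 255
  G: 127 + 102.4 = 229.4 → 229
  B: 80 + 0.8×(255−80) = 80 + 140 = 220 → 220
After the tint: rgb(255, 229, 220) = #ffe5dc.
Lerp each channel 75% toward 128:
  R: 255 − 95.25 = 159.75 → 160
  G: 229 − 75.75 = 153.25 → 153
  B: 220 + 0.75×(128−220) = 220 − 69 = 151 → 151
rgb(160, 153, 151) = #a09997.

#a09997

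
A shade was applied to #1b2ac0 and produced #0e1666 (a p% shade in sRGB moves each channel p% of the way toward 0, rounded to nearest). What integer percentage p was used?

#1b2ac0 is rgb(27, 42, 192); #0e1666 is rgb(14, 22, 102).
On the B channel (widest range): 102 ≈ 192 + (p/100)(0 − 192), so p ≈ 100×(102 − 192)/(0 − 192) = -9000/-192 = 46.88.
p = 47 reproduces all three channels after rounding.

47%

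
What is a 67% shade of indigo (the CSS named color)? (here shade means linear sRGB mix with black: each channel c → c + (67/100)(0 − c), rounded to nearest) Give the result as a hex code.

#19002B

CSS indigo is rgb(75, 0, 130).
Lerp each channel 67% toward 0:
  R: 75 + 0.67×(0−75) = 75 − 50.25 = 24.75 → 25
  G: 0 + 0 = 0 → 0
  B: 130 − 87.1 = 42.9 → 43
rgb(25, 0, 43) = #19002B.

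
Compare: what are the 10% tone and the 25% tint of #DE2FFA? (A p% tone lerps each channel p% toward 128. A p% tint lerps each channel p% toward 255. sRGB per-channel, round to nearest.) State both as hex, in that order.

#D537EE, #E663FB

#DE2FFA is rgb(222, 47, 250).
10% tone:
  R: 222 + 0.1×(128−222) = 222 − 9.4 = 212.6 → 213
  G: 47 + 8.1 = 55.1 → 55
  B: 250 + 0.1×(128−250) = 250 − 12.2 = 237.8 → 238
  → #D537EE
25% tint:
  R: 222 + 0.25×(255−222) = 222 + 8.25 = 230.25 → 230
  G: 47 + 52 = 99 → 99
  B: 250 + 0.25×(255−250) = 250 + 1.25 = 251.25 → 251
  → #E663FB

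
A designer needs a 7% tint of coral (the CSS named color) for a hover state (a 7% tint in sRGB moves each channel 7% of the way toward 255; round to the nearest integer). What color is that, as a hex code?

#ff885c

CSS coral is rgb(255, 127, 80).
A 7% tint moves each channel 7% toward 255:
  R: 255 + 0 = 255 → 255
  G: 127 + 0.07×(255−127) = 127 + 8.96 = 135.96 → 136
  B: 80 + 0.07×(255−80) = 80 + 12.25 = 92.25 → 92
rgb(255, 136, 92) = #ff885c.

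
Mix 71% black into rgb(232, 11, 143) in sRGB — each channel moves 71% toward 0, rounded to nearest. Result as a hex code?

#430329

Lerp each channel 71% toward 0:
  R: 232 + 0.71×(0−232) = 232 − 164.72 = 67.28 → 67
  G: 11 + 0.71×(0−11) = 11 − 7.81 = 3.19 → 3
  B: 143 + 0.71×(0−143) = 143 − 101.53 = 41.47 → 41
rgb(67, 3, 41) = #430329.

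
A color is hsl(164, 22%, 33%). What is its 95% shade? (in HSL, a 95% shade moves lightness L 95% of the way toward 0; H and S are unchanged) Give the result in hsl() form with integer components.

L moves 95% from 33 toward 0: 33 − 31.35 = 1.65 → 2.
H and S are unchanged.

hsl(164, 22%, 2%)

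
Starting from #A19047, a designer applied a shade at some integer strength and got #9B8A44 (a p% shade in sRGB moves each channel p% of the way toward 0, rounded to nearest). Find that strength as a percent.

#A19047 is rgb(161, 144, 71); #9B8A44 is rgb(155, 138, 68).
On the R channel (widest range): 155 ≈ 161 + (p/100)(0 − 161), so p ≈ 100×(155 − 161)/(0 − 161) = -600/-161 = 3.73.
p = 4 reproduces all three channels after rounding.

4%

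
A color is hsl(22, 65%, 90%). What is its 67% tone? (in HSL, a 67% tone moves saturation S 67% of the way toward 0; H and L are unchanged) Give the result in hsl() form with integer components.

S moves 67% from 65 toward 0: 65 − 43.55 = 21.45 → 21.
H and L are unchanged.

hsl(22, 21%, 90%)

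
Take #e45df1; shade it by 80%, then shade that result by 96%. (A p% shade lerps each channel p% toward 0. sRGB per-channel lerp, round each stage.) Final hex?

#020102

#e45df1 is rgb(228, 93, 241).
Per channel, c → c + 0.8(0 − c):
  R: 228 + 0.8×(0−228) = 228 − 182.4 = 45.6 → 46
  G: 93 + 0.8×(0−93) = 93 − 74.4 = 18.6 → 19
  B: 241 + 0.8×(0−241) = 241 − 192.8 = 48.2 → 48
After the shade: rgb(46, 19, 48) = #2e1330.
A 96% shade moves each channel 96% toward 0:
  R: 46 − 44.16 = 1.84 → 2
  G: 19 + 0.96×(0−19) = 19 − 18.24 = 0.76 → 1
  B: 48 + 0.96×(0−48) = 48 − 46.08 = 1.92 → 2
rgb(2, 1, 2) = #020102.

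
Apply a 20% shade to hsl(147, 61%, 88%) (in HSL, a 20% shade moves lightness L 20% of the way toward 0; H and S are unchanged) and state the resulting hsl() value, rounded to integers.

hsl(147, 61%, 70%)

L moves 20% from 88 toward 0: 88 − 17.6 = 70.4 → 70.
H and S are unchanged.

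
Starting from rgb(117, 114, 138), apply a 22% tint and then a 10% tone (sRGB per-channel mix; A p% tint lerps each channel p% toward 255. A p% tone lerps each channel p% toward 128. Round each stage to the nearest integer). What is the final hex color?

Lerp each channel 22% toward 255:
  R: 117 + 30.36 = 147.36 → 147
  G: 114 + 31.02 = 145.02 → 145
  B: 138 + 0.22×(255−138) = 138 + 25.74 = 163.74 → 164
After the tint: rgb(147, 145, 164) = #9391a4.
A 10% tone moves each channel 10% toward 128:
  R: 147 − 1.9 = 145.1 → 145
  G: 145 + 0.1×(128−145) = 145 − 1.7 = 143.3 → 143
  B: 164 − 3.6 = 160.4 → 160
rgb(145, 143, 160) = #918fa0.

#918fa0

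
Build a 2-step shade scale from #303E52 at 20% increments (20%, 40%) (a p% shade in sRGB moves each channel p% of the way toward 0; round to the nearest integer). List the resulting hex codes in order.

#303E52 is rgb(48, 62, 82).
20%: (48 − 9.6 = 38.4→38, 62 − 12.4 = 49.6→50, 82 − 16.4 = 65.6→66) → #263242
40%: (48 − 19.2 = 28.8→29, 62 − 24.8 = 37.2→37, 82 − 32.8 = 49.2→49) → #1D2531

#263242, #1D2531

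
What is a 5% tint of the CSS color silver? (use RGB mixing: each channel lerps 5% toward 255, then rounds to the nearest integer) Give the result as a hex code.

#C3C3C3

CSS silver is rgb(192, 192, 192).
Per channel, c → c + 0.05(255 − c):
  R: 192 + 0.05×(255−192) = 192 + 3.15 = 195.15 → 195
  G: 192 + 0.05×(255−192) = 192 + 3.15 = 195.15 → 195
  B: 192 + 3.15 = 195.15 → 195
rgb(195, 195, 195) = #C3C3C3.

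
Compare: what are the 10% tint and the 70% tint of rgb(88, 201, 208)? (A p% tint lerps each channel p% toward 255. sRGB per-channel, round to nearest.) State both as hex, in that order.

10% tint:
  R: 88 + 0.1×(255−88) = 88 + 16.7 = 104.7 → 105
  G: 201 + 0.1×(255−201) = 201 + 5.4 = 206.4 → 206
  B: 208 + 4.7 = 212.7 → 213
  → #69CED5
70% tint:
  R: 88 + 0.7×(255−88) = 88 + 116.9 = 204.9 → 205
  G: 201 + 37.8 = 238.8 → 239
  B: 208 + 32.9 = 240.9 → 241
  → #CDEFF1

#69CED5, #CDEFF1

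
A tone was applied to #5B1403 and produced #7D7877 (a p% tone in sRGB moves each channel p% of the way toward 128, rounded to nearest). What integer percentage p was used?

93%

#5B1403 is rgb(91, 20, 3); #7D7877 is rgb(125, 120, 119).
On the B channel (widest range): 119 ≈ 3 + (p/100)(128 − 3), so p ≈ 100×(119 − 3)/(128 − 3) = 11600/125 = 92.80.
p = 93 reproduces all three channels after rounding.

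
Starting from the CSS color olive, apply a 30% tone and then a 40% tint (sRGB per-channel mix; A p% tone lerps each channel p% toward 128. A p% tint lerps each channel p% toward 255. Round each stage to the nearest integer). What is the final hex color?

#b3b37d

CSS olive is rgb(128, 128, 0).
A 30% tone moves each channel 30% toward 128:
  R: 128 + 0.3×(128−128) = 128 + 0 = 128 → 128
  G: 128 + 0 = 128 → 128
  B: 0 + 0.3×(128−0) = 0 + 38.4 = 38.4 → 38
After the tone: rgb(128, 128, 38) = #808026.
Per channel, c → c + 0.4(255 − c):
  R: 128 + 0.4×(255−128) = 128 + 50.8 = 178.8 → 179
  G: 128 + 50.8 = 178.8 → 179
  B: 38 + 86.8 = 124.8 → 125
rgb(179, 179, 125) = #b3b37d.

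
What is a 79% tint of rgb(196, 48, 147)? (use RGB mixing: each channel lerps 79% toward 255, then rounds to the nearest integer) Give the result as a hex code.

#F3D4E8

Lerp each channel 79% toward 255:
  R: 196 + 0.79×(255−196) = 196 + 46.61 = 242.61 → 243
  G: 48 + 0.79×(255−48) = 48 + 163.53 = 211.53 → 212
  B: 147 + 0.79×(255−147) = 147 + 85.32 = 232.32 → 232
rgb(243, 212, 232) = #F3D4E8.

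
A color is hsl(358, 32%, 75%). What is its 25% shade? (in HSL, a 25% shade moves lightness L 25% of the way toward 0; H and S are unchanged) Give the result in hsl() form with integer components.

L moves 25% from 75 toward 0: 75 − 18.75 = 56.25 → 56.
H and S are unchanged.

hsl(358, 32%, 56%)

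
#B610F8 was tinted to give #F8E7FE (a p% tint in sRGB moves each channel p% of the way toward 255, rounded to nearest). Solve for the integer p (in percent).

90%

#B610F8 is rgb(182, 16, 248); #F8E7FE is rgb(248, 231, 254).
On the G channel (widest range): 231 ≈ 16 + (p/100)(255 − 16), so p ≈ 100×(231 − 16)/(255 − 16) = 21500/239 = 89.96.
p = 90 reproduces all three channels after rounding.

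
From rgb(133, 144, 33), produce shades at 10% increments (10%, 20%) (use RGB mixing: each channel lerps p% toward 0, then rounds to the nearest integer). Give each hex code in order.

10%: (133 − 13.3 = 119.7→120, 144 − 14.4 = 129.6→130, 33 − 3.3 = 29.7→30) → #78821e
20%: (133 − 26.6 = 106.4→106, 144 − 28.8 = 115.2→115, 33 − 6.6 = 26.4→26) → #6a731a

#78821e, #6a731a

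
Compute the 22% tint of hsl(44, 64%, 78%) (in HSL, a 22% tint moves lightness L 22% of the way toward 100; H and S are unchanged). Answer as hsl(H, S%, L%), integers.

hsl(44, 64%, 83%)

L moves 22% from 78 toward 100: 78 + 4.84 = 82.84 → 83.
H and S are unchanged.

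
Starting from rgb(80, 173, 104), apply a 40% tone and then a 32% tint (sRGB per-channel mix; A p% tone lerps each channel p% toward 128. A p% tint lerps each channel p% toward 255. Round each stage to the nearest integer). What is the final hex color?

Lerp each channel 40% toward 128:
  R: 80 + 19.2 = 99.2 → 99
  G: 173 + 0.4×(128−173) = 173 − 18 = 155 → 155
  B: 104 + 9.6 = 113.6 → 114
After the tone: rgb(99, 155, 114) = #639b72.
Lerp each channel 32% toward 255:
  R: 99 + 49.92 = 148.92 → 149
  G: 155 + 0.32×(255−155) = 155 + 32 = 187 → 187
  B: 114 + 45.12 = 159.12 → 159
rgb(149, 187, 159) = #95bb9f.

#95bb9f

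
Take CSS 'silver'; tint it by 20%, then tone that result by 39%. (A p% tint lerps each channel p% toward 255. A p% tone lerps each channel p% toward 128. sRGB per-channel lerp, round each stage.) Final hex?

#AFAFAF

CSS silver is rgb(192, 192, 192).
Per channel, c → c + 0.2(255 − c):
  R: 192 + 12.6 = 204.6 → 205
  G: 192 + 12.6 = 204.6 → 205
  B: 192 + 0.2×(255−192) = 192 + 12.6 = 204.6 → 205
After the tint: rgb(205, 205, 205) = #CDCDCD.
Lerp each channel 39% toward 128:
  R: 205 + 0.39×(128−205) = 205 − 30.03 = 174.97 → 175
  G: 205 − 30.03 = 174.97 → 175
  B: 205 + 0.39×(128−205) = 205 − 30.03 = 174.97 → 175
rgb(175, 175, 175) = #AFAFAF.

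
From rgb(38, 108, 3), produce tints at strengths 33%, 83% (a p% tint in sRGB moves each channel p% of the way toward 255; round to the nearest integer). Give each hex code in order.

33%: (38 + 71.61 = 109.61→110, 108 + 48.51 = 156.51→157, 3 + 83.16 = 86.16→86) → #6e9d56
83%: (38 + 180.11 = 218.11→218, 108 + 122.01 = 230.01→230, 3 + 209.16 = 212.16→212) → #dae6d4

#6e9d56, #dae6d4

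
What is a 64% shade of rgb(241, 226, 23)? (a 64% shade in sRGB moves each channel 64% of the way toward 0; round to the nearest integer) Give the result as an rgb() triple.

rgb(87, 81, 8)

A 64% shade moves each channel 64% toward 0:
  R: 241 + 0.64×(0−241) = 241 − 154.24 = 86.76 → 87
  G: 226 − 144.64 = 81.36 → 81
  B: 23 − 14.72 = 8.28 → 8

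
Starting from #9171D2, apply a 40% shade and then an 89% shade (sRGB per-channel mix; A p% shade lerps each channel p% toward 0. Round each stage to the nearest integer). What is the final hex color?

#0A070E

#9171D2 is rgb(145, 113, 210).
A 40% shade moves each channel 40% toward 0:
  R: 145 + 0.4×(0−145) = 145 − 58 = 87 → 87
  G: 113 − 45.2 = 67.8 → 68
  B: 210 − 84 = 126 → 126
After the shade: rgb(87, 68, 126) = #57447E.
Per channel, c → c + 0.89(0 − c):
  R: 87 − 77.43 = 9.57 → 10
  G: 68 + 0.89×(0−68) = 68 − 60.52 = 7.48 → 7
  B: 126 − 112.14 = 13.86 → 14
rgb(10, 7, 14) = #0A070E.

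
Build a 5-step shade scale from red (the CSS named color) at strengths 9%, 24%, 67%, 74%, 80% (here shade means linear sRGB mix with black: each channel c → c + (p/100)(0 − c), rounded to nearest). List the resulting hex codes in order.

CSS red is rgb(255, 0, 0).
9%: (255 − 22.95 = 232.05→232, 0→0, 0→0) → #E80000
24%: (255 − 61.2 = 193.8→194, 0→0, 0→0) → #C20000
67%: (255 − 170.85 = 84.15→84, 0→0, 0→0) → #540000
74%: (255 − 188.7 = 66.3→66, 0→0, 0→0) → #420000
80%: (255 − 204 = 51→51, 0→0, 0→0) → #330000

#E80000, #C20000, #540000, #420000, #330000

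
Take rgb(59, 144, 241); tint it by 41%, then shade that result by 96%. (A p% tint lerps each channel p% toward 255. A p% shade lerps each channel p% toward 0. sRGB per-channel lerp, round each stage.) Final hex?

A 41% tint moves each channel 41% toward 255:
  R: 59 + 0.41×(255−59) = 59 + 80.36 = 139.36 → 139
  G: 144 + 45.51 = 189.51 → 190
  B: 241 + 0.41×(255−241) = 241 + 5.74 = 246.74 → 247
After the tint: rgb(139, 190, 247) = #8BBEF7.
A 96% shade moves each channel 96% toward 0:
  R: 139 − 133.44 = 5.56 → 6
  G: 190 − 182.4 = 7.6 → 8
  B: 247 + 0.96×(0−247) = 247 − 237.12 = 9.88 → 10
rgb(6, 8, 10) = #06080A.

#06080A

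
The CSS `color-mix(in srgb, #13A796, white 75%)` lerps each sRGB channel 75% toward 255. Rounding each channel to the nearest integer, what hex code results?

#13A796 is rgb(19, 167, 150).
A 75% tint moves each channel 75% toward 255:
  R: 19 + 177 = 196 → 196
  G: 167 + 0.75×(255−167) = 167 + 66 = 233 → 233
  B: 150 + 78.75 = 228.75 → 229
rgb(196, 233, 229) = #C4E9E5.

#C4E9E5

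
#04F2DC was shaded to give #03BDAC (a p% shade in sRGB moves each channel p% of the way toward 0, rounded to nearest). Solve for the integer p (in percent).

#04F2DC is rgb(4, 242, 220); #03BDAC is rgb(3, 189, 172).
On the G channel (widest range): 189 ≈ 242 + (p/100)(0 − 242), so p ≈ 100×(189 − 242)/(0 − 242) = -5300/-242 = 21.90.
p = 22 reproduces all three channels after rounding.

22%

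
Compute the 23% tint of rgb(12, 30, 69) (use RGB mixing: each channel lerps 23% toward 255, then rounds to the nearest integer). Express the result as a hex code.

#445270

A 23% tint moves each channel 23% toward 255:
  R: 12 + 0.23×(255−12) = 12 + 55.89 = 67.89 → 68
  G: 30 + 51.75 = 81.75 → 82
  B: 69 + 42.78 = 111.78 → 112
rgb(68, 82, 112) = #445270.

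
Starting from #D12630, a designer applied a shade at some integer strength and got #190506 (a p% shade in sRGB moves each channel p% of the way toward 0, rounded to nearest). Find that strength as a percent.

#D12630 is rgb(209, 38, 48); #190506 is rgb(25, 5, 6).
On the R channel (widest range): 25 ≈ 209 + (p/100)(0 − 209), so p ≈ 100×(25 − 209)/(0 − 209) = -18400/-209 = 88.04.
p = 88 reproduces all three channels after rounding.

88%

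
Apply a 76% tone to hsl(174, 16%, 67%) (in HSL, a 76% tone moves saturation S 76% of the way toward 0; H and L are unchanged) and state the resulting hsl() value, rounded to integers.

hsl(174, 4%, 67%)

S moves 76% from 16 toward 0: 16 − 12.16 = 3.84 → 4.
H and L are unchanged.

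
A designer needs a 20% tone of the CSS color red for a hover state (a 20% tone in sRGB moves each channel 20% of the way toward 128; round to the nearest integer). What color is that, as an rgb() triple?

rgb(230, 26, 26)

CSS red is rgb(255, 0, 0).
A 20% tone moves each channel 20% toward 128:
  R: 255 + 0.2×(128−255) = 255 − 25.4 = 229.6 → 230
  G: 0 + 25.6 = 25.6 → 26
  B: 0 + 0.2×(128−0) = 0 + 25.6 = 25.6 → 26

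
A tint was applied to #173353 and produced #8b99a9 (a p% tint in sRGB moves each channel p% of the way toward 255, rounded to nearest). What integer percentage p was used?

#173353 is rgb(23, 51, 83); #8b99a9 is rgb(139, 153, 169).
On the R channel (widest range): 139 ≈ 23 + (p/100)(255 − 23), so p ≈ 100×(139 − 23)/(255 − 23) = 11600/232 = 50.00.
p = 50 reproduces all three channels after rounding.

50%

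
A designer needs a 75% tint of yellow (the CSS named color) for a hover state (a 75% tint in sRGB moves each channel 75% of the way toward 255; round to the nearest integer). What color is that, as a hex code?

CSS yellow is rgb(255, 255, 0).
Per channel, c → c + 0.75(255 − c):
  R: 255 + 0 = 255 → 255
  G: 255 + 0 = 255 → 255
  B: 0 + 0.75×(255−0) = 0 + 191.25 = 191.25 → 191
rgb(255, 255, 191) = #FFFFBF.

#FFFFBF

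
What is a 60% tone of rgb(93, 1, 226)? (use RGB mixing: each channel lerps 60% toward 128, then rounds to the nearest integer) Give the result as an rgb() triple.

rgb(114, 77, 167)

Lerp each channel 60% toward 128:
  R: 93 + 21 = 114 → 114
  G: 1 + 76.2 = 77.2 → 77
  B: 226 + 0.6×(128−226) = 226 − 58.8 = 167.2 → 167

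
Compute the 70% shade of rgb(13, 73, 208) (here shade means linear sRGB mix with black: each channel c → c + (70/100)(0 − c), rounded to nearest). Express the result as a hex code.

A 70% shade moves each channel 70% toward 0:
  R: 13 + 0.7×(0−13) = 13 − 9.1 = 3.9 → 4
  G: 73 + 0.7×(0−73) = 73 − 51.1 = 21.9 → 22
  B: 208 + 0.7×(0−208) = 208 − 145.6 = 62.4 → 62
rgb(4, 22, 62) = #04163e.

#04163e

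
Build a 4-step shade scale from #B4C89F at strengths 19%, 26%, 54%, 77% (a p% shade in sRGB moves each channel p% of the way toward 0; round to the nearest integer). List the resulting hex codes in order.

#B4C89F is rgb(180, 200, 159).
19%: (180 − 34.2 = 145.8→146, 200 − 38 = 162→162, 159 − 30.21 = 128.79→129) → #92A281
26%: (180 − 46.8 = 133.2→133, 200 − 52 = 148→148, 159 − 41.34 = 117.66→118) → #859476
54%: (180 − 97.2 = 82.8→83, 200 − 108 = 92→92, 159 − 85.86 = 73.14→73) → #535C49
77%: (180 − 138.6 = 41.4→41, 200 − 154 = 46→46, 159 − 122.43 = 36.57→37) → #292E25

#92A281, #859476, #535C49, #292E25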